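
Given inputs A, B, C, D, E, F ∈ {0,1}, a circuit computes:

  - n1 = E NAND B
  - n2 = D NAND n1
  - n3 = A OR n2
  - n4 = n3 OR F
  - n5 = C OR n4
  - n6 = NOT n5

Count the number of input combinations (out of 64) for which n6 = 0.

n6 = NOT n5 must be 0, so n5 = 1.
Enumerating the 64 input combinations, 61 give n6 = 0 and 3 give n6 = 1.

61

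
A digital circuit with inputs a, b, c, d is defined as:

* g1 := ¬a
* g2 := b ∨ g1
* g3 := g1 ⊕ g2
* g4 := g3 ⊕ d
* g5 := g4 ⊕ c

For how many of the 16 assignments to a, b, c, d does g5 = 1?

8

g5 = g4 ⊕ c must be 1, so g4 and c differ.
Enumerating the 16 input combinations, 8 give g5 = 1 and 8 give g5 = 0.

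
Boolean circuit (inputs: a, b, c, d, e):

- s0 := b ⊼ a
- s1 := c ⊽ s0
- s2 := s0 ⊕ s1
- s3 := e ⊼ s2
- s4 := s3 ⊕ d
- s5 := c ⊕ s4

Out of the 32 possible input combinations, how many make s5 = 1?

s5 = c ⊕ s4 must be 1, so c and s4 differ.
Enumerating the 32 input combinations, 16 give s5 = 1 and 16 give s5 = 0.

16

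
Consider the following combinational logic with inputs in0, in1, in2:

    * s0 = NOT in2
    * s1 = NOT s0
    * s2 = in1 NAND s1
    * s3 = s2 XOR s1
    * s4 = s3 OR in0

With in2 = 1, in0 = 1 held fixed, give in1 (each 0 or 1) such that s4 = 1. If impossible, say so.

in1=0

Check with in2 = 1, in0 = 1 and in1=0:
s0 = NOT in2 = NOT 1 = 0
s1 = NOT s0 = NOT 0 = 1
s2 = in1 NAND s1 = 0 NAND 1 = 1
s3 = s2 XOR s1 = 1 XOR 1 = 0
s4 = s3 OR in0 = 0 OR 1 = 1
So s4 = 1.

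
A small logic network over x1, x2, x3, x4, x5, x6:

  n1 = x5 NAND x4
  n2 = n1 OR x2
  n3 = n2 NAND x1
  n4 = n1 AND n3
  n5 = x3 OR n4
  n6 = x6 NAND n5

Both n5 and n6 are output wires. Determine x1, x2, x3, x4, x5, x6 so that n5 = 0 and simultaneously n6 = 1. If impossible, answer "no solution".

Check with x1=1 x2=1 x3=0 x4=0 x5=1 x6=1:
n1 = x5 NAND x4 = 1 NAND 0 = 1
n2 = n1 OR x2 = 1 OR 1 = 1
n3 = n2 NAND x1 = 1 NAND 1 = 0
n4 = n1 AND n3 = 1 AND 0 = 0
n5 = x3 OR n4 = 0 OR 0 = 0
n6 = x6 NAND n5 = 1 NAND 0 = 1
So n5 = 0 and n6 = 1.

x1=1 x2=1 x3=0 x4=0 x5=1 x6=1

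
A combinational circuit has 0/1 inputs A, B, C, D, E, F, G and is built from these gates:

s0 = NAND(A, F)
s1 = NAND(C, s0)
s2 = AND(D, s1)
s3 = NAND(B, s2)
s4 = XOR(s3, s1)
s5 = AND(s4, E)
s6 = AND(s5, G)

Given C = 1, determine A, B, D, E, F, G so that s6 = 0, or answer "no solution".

A=1, B=1, D=0, E=0, F=1, G=1

Check with C = 1 and A=1, B=1, D=0, E=0, F=1, G=1:
s0 = NAND(A, F) = NAND(1, 1) = 0
s1 = NAND(C, s0) = NAND(1, 0) = 1
s2 = AND(D, s1) = AND(0, 1) = 0
s3 = NAND(B, s2) = NAND(1, 0) = 1
s4 = XOR(s3, s1) = XOR(1, 1) = 0
s5 = AND(s4, E) = AND(0, 0) = 0
s6 = AND(s5, G) = AND(0, 1) = 0
So s6 = 0.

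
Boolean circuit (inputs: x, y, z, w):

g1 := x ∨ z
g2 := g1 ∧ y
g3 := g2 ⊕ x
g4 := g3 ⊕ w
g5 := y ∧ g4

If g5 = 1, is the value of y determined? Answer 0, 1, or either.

1

g5 = y ∧ g4 must be 1, so both y = 1 and g4 = 1.
g4 = g3 ⊕ w must be 1, so g3 and w differ.
Every assignment with g5 = 1 has y = 1; there are 4 such assignment(s).
  x=0, y=1, z=0, w=1
  x=0, y=1, z=1, w=0
  x=1, y=1, z=0, w=1
  x=1, y=1, z=1, w=1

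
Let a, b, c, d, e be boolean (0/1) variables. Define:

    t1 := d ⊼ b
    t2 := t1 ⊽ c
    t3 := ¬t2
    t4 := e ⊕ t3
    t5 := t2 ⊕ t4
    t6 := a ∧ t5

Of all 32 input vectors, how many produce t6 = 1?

t6 = a ∧ t5 must be 1, so both a = 1 and t5 = 1.
t5 = t2 ⊕ t4 must be 1, so t2 and t4 differ.
Enumerating the 32 input combinations, 8 give t6 = 1 and 24 give t6 = 0.

8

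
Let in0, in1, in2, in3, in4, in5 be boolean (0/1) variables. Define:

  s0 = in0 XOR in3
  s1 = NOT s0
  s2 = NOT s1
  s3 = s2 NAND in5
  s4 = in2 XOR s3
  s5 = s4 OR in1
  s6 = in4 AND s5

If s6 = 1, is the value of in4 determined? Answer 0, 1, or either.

s6 = in4 AND s5 must be 1, so both in4 = 1 and s5 = 1.
s5 = s4 OR in1 must be 1, so at least one of s4, in1 is 1.
Every assignment with s6 = 1 has in4 = 1; there are 24 such assignment(s).

1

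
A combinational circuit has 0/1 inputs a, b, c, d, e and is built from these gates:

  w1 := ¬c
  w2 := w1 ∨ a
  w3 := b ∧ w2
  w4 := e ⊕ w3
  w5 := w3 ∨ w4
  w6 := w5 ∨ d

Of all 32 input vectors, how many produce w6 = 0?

w6 = w5 ∨ d must be 0, so both w5 = 0 and d = 0.
w5 = w3 ∨ w4 must be 0, so both w3 = 0 and w4 = 0.
w3 = b ∧ w2 must be 0, so at least one of b, w2 is 0.
Enumerating the 32 input combinations, 5 give w6 = 0 and 27 give w6 = 1.

5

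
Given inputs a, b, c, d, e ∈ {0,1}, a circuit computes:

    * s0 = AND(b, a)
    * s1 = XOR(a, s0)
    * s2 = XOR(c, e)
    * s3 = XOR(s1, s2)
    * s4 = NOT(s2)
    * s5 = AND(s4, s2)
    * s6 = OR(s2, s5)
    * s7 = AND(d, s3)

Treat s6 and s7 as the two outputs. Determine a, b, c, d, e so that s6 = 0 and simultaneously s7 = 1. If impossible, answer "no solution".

Check with a=1, b=0, c=1, d=1, e=1:
s0 = AND(b, a) = AND(0, 1) = 0
s1 = XOR(a, s0) = XOR(1, 0) = 1
s2 = XOR(c, e) = XOR(1, 1) = 0
s3 = XOR(s1, s2) = XOR(1, 0) = 1
s4 = NOT(s2) = NOT 0 = 1
s5 = AND(s4, s2) = AND(1, 0) = 0
s6 = OR(s2, s5) = OR(0, 0) = 0
s7 = AND(d, s3) = AND(1, 1) = 1
So s6 = 0 and s7 = 1.

a=1, b=0, c=1, d=1, e=1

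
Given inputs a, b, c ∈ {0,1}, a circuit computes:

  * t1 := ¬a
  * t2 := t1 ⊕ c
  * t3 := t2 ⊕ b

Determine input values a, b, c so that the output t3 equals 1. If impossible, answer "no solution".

t3 = t2 ⊕ b must be 1, so t2 and b differ.
Check with a=0 b=1 c=1:
t1 = ¬a = ¬0 = 1
t2 = t1 ⊕ c = 1 ⊕ 1 = 0
t3 = t2 ⊕ b = 0 ⊕ 1 = 1
So t3 = 1 as required.

a=0 b=1 c=1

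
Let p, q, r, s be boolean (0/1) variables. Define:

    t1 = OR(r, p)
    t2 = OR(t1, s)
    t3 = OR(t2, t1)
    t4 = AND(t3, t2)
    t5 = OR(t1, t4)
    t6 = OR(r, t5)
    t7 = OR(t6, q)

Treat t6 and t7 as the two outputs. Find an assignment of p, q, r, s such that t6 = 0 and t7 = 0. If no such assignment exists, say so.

p=0, q=0, r=0, s=0

Check with p=0, q=0, r=0, s=0:
t1 = OR(r, p) = OR(0, 0) = 0
t2 = OR(t1, s) = OR(0, 0) = 0
t3 = OR(t2, t1) = OR(0, 0) = 0
t4 = AND(t3, t2) = AND(0, 0) = 0
t5 = OR(t1, t4) = OR(0, 0) = 0
t6 = OR(r, t5) = OR(0, 0) = 0
t7 = OR(t6, q) = OR(0, 0) = 0
So t6 = 0 and t7 = 0.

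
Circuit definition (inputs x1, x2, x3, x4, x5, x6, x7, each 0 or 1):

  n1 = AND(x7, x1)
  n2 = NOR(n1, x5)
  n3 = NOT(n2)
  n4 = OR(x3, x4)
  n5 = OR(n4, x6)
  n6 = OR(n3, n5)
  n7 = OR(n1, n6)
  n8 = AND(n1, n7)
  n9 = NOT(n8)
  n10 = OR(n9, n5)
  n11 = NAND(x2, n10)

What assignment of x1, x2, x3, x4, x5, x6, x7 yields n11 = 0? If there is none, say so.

Check with x1=0 x2=1 x3=0 x4=0 x5=1 x6=0 x7=0:
n1 = AND(x7, x1) = AND(0, 0) = 0
n2 = NOR(n1, x5) = NOR(0, 1) = 0
n3 = NOT(n2) = NOT 0 = 1
n4 = OR(x3, x4) = OR(0, 0) = 0
n5 = OR(n4, x6) = OR(0, 0) = 0
n6 = OR(n3, n5) = OR(1, 0) = 1
n7 = OR(n1, n6) = OR(0, 1) = 1
n8 = AND(n1, n7) = AND(0, 1) = 0
n9 = NOT(n8) = NOT 0 = 1
n10 = OR(n9, n5) = OR(1, 0) = 1
n11 = NAND(x2, n10) = NAND(1, 1) = 0
So n11 = 0 as required.

x1=0 x2=1 x3=0 x4=0 x5=1 x6=0 x7=0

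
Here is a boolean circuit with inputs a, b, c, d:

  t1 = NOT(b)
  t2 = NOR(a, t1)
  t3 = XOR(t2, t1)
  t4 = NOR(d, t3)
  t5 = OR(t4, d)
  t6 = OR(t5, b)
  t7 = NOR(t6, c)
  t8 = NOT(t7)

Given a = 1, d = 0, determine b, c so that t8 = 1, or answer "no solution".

t8 = NOT(t7) must be 1, so t7 = 0.
Check with a = 1, d = 0 and b=1, c=1:
t1 = NOT(b) = NOT 1 = 0
t2 = NOR(a, t1) = NOR(1, 0) = 0
t3 = XOR(t2, t1) = XOR(0, 0) = 0
t4 = NOR(d, t3) = NOR(0, 0) = 1
t5 = OR(t4, d) = OR(1, 0) = 1
t6 = OR(t5, b) = OR(1, 1) = 1
t7 = NOR(t6, c) = NOR(1, 1) = 0
t8 = NOT(t7) = NOT 0 = 1
So t8 = 1.

b=1, c=1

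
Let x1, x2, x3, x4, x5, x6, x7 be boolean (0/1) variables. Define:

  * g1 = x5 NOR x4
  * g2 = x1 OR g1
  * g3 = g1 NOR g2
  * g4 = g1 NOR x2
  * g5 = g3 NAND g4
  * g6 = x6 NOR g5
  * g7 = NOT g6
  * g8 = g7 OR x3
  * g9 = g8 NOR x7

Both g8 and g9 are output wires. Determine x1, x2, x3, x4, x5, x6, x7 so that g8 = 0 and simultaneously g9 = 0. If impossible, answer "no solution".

Check with x1=0, x2=0, x3=0, x4=0, x5=1, x6=0, x7=1:
g1 = x5 NOR x4 = 1 NOR 0 = 0
g2 = x1 OR g1 = 0 OR 0 = 0
g3 = g1 NOR g2 = 0 NOR 0 = 1
g4 = g1 NOR x2 = 0 NOR 0 = 1
g5 = g3 NAND g4 = 1 NAND 1 = 0
g6 = x6 NOR g5 = 0 NOR 0 = 1
g7 = NOT g6 = NOT 1 = 0
g8 = g7 OR x3 = 0 OR 0 = 0
g9 = g8 NOR x7 = 0 NOR 1 = 0
So g8 = 0 and g9 = 0.

x1=0, x2=0, x3=0, x4=0, x5=1, x6=0, x7=1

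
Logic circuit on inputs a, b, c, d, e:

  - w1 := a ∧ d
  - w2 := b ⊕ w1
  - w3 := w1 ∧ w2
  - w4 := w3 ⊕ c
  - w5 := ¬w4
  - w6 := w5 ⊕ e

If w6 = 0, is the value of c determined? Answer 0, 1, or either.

Both values of c occur among assignments with w6 = 0:
  c=0: a=0, b=0, c=0, d=0, e=1
  c=1: a=0, b=0, c=1, d=0, e=0

either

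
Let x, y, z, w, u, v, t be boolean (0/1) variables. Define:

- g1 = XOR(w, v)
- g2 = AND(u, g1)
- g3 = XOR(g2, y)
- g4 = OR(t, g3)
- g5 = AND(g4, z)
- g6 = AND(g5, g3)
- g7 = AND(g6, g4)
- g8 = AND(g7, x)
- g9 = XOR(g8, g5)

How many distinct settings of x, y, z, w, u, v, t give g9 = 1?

g9 = XOR(g8, g5) must be 1, so g8 and g5 differ.
Enumerating the 128 input combinations, 32 give g9 = 1 and 96 give g9 = 0.

32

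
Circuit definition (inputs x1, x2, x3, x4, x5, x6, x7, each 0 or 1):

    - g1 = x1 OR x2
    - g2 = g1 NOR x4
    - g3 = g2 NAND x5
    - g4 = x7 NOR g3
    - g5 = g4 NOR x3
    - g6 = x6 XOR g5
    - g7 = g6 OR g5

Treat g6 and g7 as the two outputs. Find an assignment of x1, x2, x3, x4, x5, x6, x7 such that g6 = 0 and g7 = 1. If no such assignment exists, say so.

x1=0, x2=1, x3=0, x4=0, x5=1, x6=1, x7=1

Check with x1=0, x2=1, x3=0, x4=0, x5=1, x6=1, x7=1:
g1 = x1 OR x2 = 0 OR 1 = 1
g2 = g1 NOR x4 = 1 NOR 0 = 0
g3 = g2 NAND x5 = 0 NAND 1 = 1
g4 = x7 NOR g3 = 1 NOR 1 = 0
g5 = g4 NOR x3 = 0 NOR 0 = 1
g6 = x6 XOR g5 = 1 XOR 1 = 0
g7 = g6 OR g5 = 0 OR 1 = 1
So g6 = 0 and g7 = 1.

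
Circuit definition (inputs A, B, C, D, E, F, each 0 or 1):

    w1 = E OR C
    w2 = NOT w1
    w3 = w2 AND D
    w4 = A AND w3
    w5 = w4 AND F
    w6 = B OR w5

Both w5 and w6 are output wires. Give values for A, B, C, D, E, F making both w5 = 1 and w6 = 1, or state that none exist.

A=1, B=0, C=0, D=1, E=0, F=1

Check with A=1, B=0, C=0, D=1, E=0, F=1:
w1 = E OR C = 0 OR 0 = 0
w2 = NOT w1 = NOT 0 = 1
w3 = w2 AND D = 1 AND 1 = 1
w4 = A AND w3 = 1 AND 1 = 1
w5 = w4 AND F = 1 AND 1 = 1
w6 = B OR w5 = 0 OR 1 = 1
So w5 = 1 and w6 = 1.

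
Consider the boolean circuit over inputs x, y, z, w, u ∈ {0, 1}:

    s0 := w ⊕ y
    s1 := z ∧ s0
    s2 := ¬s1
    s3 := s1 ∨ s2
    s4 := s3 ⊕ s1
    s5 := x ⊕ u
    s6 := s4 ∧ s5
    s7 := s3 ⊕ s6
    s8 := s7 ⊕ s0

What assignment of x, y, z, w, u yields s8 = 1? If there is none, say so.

x=1, y=0, z=1, w=0, u=1

Check with x=1, y=0, z=1, w=0, u=1:
s0 = w ⊕ y = 0 ⊕ 0 = 0
s1 = z ∧ s0 = 1 ∧ 0 = 0
s2 = ¬s1 = ¬0 = 1
s3 = s1 ∨ s2 = 0 ∨ 1 = 1
s4 = s3 ⊕ s1 = 1 ⊕ 0 = 1
s5 = x ⊕ u = 1 ⊕ 1 = 0
s6 = s4 ∧ s5 = 1 ∧ 0 = 0
s7 = s3 ⊕ s6 = 1 ⊕ 0 = 1
s8 = s7 ⊕ s0 = 1 ⊕ 0 = 1
So s8 = 1 as required.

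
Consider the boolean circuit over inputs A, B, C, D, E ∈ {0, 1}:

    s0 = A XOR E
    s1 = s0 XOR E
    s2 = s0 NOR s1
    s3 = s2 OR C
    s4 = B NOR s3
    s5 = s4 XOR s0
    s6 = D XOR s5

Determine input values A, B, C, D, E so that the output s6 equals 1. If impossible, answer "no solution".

s6 = D XOR s5 must be 1, so D and s5 differ.
Check with A=1, B=0, C=0, D=1, E=0:
s0 = A XOR E = 1 XOR 0 = 1
s1 = s0 XOR E = 1 XOR 0 = 1
s2 = s0 NOR s1 = 1 NOR 1 = 0
s3 = s2 OR C = 0 OR 0 = 0
s4 = B NOR s3 = 0 NOR 0 = 1
s5 = s4 XOR s0 = 1 XOR 1 = 0
s6 = D XOR s5 = 1 XOR 0 = 1
So s6 = 1 as required.

A=1, B=0, C=0, D=1, E=0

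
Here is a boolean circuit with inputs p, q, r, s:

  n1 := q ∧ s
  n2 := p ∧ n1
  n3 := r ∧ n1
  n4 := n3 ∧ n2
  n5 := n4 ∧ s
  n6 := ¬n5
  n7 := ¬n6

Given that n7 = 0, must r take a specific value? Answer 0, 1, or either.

Both values of r occur among assignments with n7 = 0:
  r=0: p=0, q=0, r=0, s=0
  r=1: p=0, q=0, r=1, s=0

either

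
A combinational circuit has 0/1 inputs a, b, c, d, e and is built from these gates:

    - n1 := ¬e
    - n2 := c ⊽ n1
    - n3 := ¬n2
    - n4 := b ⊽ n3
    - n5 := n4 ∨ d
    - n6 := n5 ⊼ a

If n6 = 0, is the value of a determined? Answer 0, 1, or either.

1

n6 = n5 ⊼ a must be 0, so both n5 = 1 and a = 1.
n5 = n4 ∨ d must be 1, so at least one of n4, d is 1.
Every assignment with n6 = 0 has a = 1; there are 9 such assignment(s).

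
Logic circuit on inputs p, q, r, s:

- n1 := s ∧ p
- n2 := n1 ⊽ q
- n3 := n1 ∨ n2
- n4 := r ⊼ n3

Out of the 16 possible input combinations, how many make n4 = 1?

11

n4 = r ⊼ n3 must be 1, so at least one of r, n3 is 0.
Enumerating the 16 input combinations, 11 give n4 = 1 and 5 give n4 = 0.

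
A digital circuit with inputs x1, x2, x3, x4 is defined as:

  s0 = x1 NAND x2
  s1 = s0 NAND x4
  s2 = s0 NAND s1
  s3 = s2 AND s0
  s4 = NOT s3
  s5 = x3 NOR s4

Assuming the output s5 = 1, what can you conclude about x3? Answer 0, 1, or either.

0

s5 = x3 NOR s4 must be 1, so both x3 = 0 and s4 = 0.
s4 = NOT s3 must be 0, so s3 = 1.
s3 = s2 AND s0 must be 1, so both s2 = 1 and s0 = 1.
Every assignment with s5 = 1 has x3 = 0; there are 3 such assignment(s).
  x1=0, x2=0, x3=0, x4=1
  x1=0, x2=1, x3=0, x4=1
  x1=1, x2=0, x3=0, x4=1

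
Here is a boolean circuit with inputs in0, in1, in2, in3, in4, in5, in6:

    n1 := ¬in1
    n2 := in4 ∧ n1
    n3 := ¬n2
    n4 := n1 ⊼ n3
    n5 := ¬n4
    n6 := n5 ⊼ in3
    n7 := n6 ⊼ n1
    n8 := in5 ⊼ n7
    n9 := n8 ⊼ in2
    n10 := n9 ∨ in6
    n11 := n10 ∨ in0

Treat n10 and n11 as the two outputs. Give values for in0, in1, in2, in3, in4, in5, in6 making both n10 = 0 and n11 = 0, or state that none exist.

Check with in0=0, in1=0, in2=1, in3=1, in4=1, in5=1, in6=0:
n1 = ¬in1 = ¬0 = 1
n2 = in4 ∧ n1 = 1 ∧ 1 = 1
n3 = ¬n2 = ¬1 = 0
n4 = n1 ⊼ n3 = 1 ⊼ 0 = 1
n5 = ¬n4 = ¬1 = 0
n6 = n5 ⊼ in3 = 0 ⊼ 1 = 1
n7 = n6 ⊼ n1 = 1 ⊼ 1 = 0
n8 = in5 ⊼ n7 = 1 ⊼ 0 = 1
n9 = n8 ⊼ in2 = 1 ⊼ 1 = 0
n10 = n9 ∨ in6 = 0 ∨ 0 = 0
n11 = n10 ∨ in0 = 0 ∨ 0 = 0
So n10 = 0 and n11 = 0.

in0=0, in1=0, in2=1, in3=1, in4=1, in5=1, in6=0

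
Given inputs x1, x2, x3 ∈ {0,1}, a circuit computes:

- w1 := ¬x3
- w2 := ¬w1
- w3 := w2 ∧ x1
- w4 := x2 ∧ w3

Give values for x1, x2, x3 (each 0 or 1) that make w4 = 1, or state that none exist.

w4 = x2 ∧ w3 must be 1, so both x2 = 1 and w3 = 1.
Check with x1=1, x2=1, x3=1:
w1 = ¬x3 = ¬1 = 0
w2 = ¬w1 = ¬0 = 1
w3 = w2 ∧ x1 = 1 ∧ 1 = 1
w4 = x2 ∧ w3 = 1 ∧ 1 = 1
So w4 = 1 as required.

x1=1, x2=1, x3=1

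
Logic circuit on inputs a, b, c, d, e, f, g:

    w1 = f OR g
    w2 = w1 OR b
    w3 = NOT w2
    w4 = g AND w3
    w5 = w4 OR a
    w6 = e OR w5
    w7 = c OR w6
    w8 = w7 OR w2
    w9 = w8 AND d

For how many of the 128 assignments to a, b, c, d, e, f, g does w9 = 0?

65

w9 = w8 AND d must be 0, so at least one of w8, d is 0.
Enumerating the 128 input combinations, 65 give w9 = 0 and 63 give w9 = 1.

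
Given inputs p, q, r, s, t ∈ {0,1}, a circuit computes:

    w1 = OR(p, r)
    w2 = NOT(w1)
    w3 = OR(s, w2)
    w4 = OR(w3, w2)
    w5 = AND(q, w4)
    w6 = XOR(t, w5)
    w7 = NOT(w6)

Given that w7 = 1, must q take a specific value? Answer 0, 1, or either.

either

Both values of q occur among assignments with w7 = 1:
  q=0: p=0, q=0, r=0, s=0, t=0
  q=1: p=0, q=1, r=0, s=0, t=1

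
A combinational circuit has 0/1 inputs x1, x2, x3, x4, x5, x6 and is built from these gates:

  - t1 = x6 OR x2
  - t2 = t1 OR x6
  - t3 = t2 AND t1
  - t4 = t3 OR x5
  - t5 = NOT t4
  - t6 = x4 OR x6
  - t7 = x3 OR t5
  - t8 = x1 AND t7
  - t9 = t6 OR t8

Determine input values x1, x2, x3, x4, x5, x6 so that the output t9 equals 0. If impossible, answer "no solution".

t9 = t6 OR t8 must be 0, so both t6 = 0 and t8 = 0.
t6 = x4 OR x6 must be 0, so both x4 = 0 and x6 = 0.
Check with x1=1, x2=0, x3=0, x4=0, x5=1, x6=0:
t1 = x6 OR x2 = 0 OR 0 = 0
t2 = t1 OR x6 = 0 OR 0 = 0
t3 = t2 AND t1 = 0 AND 0 = 0
t4 = t3 OR x5 = 0 OR 1 = 1
t5 = NOT t4 = NOT 1 = 0
t6 = x4 OR x6 = 0 OR 0 = 0
t7 = x3 OR t5 = 0 OR 0 = 0
t8 = x1 AND t7 = 1 AND 0 = 0
t9 = t6 OR t8 = 0 OR 0 = 0
So t9 = 0 as required.

x1=1, x2=0, x3=0, x4=0, x5=1, x6=0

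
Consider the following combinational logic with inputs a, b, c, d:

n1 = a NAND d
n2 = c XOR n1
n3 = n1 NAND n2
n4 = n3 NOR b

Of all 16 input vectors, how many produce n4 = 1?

n4 = n3 NOR b must be 1, so both n3 = 0 and b = 0.
n3 = n1 NAND n2 must be 0, so both n1 = 1 and n2 = 1.
Satisfying assignments:
  a=0, b=0, c=0, d=0
  a=0, b=0, c=0, d=1
  a=1, b=0, c=0, d=0

3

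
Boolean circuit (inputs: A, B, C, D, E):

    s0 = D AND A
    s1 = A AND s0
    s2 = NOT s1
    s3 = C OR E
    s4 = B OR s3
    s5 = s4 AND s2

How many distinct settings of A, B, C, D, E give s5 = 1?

21

s5 = s4 AND s2 must be 1, so both s4 = 1 and s2 = 1.
s4 = B OR s3 must be 1, so at least one of B, s3 is 1.
Enumerating the 32 input combinations, 21 give s5 = 1 and 11 give s5 = 0.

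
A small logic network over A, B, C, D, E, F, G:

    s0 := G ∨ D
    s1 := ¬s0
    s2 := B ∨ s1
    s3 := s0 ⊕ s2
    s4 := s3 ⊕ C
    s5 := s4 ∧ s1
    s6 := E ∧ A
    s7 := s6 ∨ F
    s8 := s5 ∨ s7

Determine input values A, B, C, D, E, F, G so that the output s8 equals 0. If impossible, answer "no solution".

s8 = s5 ∨ s7 must be 0, so both s5 = 0 and s7 = 0.
Check with A=1, B=1, C=1, D=0, E=0, F=0, G=0:
s0 = G ∨ D = 0 ∨ 0 = 0
s1 = ¬s0 = ¬0 = 1
s2 = B ∨ s1 = 1 ∨ 1 = 1
s3 = s0 ⊕ s2 = 0 ⊕ 1 = 1
s4 = s3 ⊕ C = 1 ⊕ 1 = 0
s5 = s4 ∧ s1 = 0 ∧ 1 = 0
s6 = E ∧ A = 0 ∧ 1 = 0
s7 = s6 ∨ F = 0 ∨ 0 = 0
s8 = s5 ∨ s7 = 0 ∨ 0 = 0
So s8 = 0 as required.

A=1, B=1, C=1, D=0, E=0, F=0, G=0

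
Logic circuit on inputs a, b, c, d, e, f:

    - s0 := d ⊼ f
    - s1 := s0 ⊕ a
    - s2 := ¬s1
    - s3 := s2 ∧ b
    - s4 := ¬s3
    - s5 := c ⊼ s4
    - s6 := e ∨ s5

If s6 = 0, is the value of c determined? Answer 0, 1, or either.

s6 = e ∨ s5 must be 0, so both e = 0 and s5 = 0.
s5 = c ⊼ s4 must be 0, so both c = 1 and s4 = 1.
Every assignment with s6 = 0 has c = 1; there are 12 such assignment(s).

1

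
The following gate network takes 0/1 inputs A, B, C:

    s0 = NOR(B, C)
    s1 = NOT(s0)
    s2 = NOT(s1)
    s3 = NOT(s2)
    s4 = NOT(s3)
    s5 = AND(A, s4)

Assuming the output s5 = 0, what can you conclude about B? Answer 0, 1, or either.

Both values of B occur among assignments with s5 = 0:
  B=0: A=0, B=0, C=0
  B=1: A=0, B=1, C=0

either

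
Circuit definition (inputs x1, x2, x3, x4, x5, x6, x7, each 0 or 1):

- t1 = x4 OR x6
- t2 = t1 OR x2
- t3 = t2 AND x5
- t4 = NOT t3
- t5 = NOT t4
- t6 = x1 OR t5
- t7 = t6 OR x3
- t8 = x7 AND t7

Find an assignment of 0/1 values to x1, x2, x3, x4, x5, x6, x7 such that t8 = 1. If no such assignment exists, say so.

t8 = x7 AND t7 must be 1, so both x7 = 1 and t7 = 1.
t7 = t6 OR x3 must be 1, so at least one of t6, x3 is 1.
Check with x1=1 x2=0 x3=0 x4=0 x5=0 x6=0 x7=1:
t1 = x4 OR x6 = 0 OR 0 = 0
t2 = t1 OR x2 = 0 OR 0 = 0
t3 = t2 AND x5 = 0 AND 0 = 0
t4 = NOT t3 = NOT 0 = 1
t5 = NOT t4 = NOT 1 = 0
t6 = x1 OR t5 = 1 OR 0 = 1
t7 = t6 OR x3 = 1 OR 0 = 1
t8 = x7 AND t7 = 1 AND 1 = 1
So t8 = 1 as required.

x1=1 x2=0 x3=0 x4=0 x5=0 x6=0 x7=1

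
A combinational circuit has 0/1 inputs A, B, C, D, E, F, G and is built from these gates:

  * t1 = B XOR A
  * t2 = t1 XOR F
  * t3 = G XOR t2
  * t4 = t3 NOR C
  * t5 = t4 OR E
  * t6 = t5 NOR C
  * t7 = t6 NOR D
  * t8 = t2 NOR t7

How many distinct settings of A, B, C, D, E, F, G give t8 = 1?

t8 = t2 NOR t7 must be 1, so both t2 = 0 and t7 = 0.
t2 = t1 XOR F must be 0, so t1 and F are equal.
t7 = t6 NOR D must be 0, so at least one of t6, D is 1.
Enumerating the 128 input combinations, 36 give t8 = 1 and 92 give t8 = 0.

36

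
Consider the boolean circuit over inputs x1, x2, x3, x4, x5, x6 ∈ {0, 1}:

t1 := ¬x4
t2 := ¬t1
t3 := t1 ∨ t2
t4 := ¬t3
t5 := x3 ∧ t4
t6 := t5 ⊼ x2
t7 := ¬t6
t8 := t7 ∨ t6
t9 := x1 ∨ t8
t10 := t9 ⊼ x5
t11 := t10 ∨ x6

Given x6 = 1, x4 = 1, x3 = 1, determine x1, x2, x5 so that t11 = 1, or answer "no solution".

x1=1 x2=0 x5=0

Check with x6 = 1, x4 = 1, x3 = 1 and x1=1, x2=0, x5=0:
t1 = ¬x4 = ¬1 = 0
t2 = ¬t1 = ¬0 = 1
t3 = t1 ∨ t2 = 0 ∨ 1 = 1
t4 = ¬t3 = ¬1 = 0
t5 = x3 ∧ t4 = 1 ∧ 0 = 0
t6 = t5 ⊼ x2 = 0 ⊼ 0 = 1
t7 = ¬t6 = ¬1 = 0
t8 = t7 ∨ t6 = 0 ∨ 1 = 1
t9 = x1 ∨ t8 = 1 ∨ 1 = 1
t10 = t9 ⊼ x5 = 1 ⊼ 0 = 1
t11 = t10 ∨ x6 = 1 ∨ 1 = 1
So t11 = 1.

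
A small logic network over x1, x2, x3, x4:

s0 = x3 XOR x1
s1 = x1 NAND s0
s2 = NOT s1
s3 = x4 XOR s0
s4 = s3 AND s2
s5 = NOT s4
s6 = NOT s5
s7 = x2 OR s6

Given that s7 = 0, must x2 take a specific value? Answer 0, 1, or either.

s7 = x2 OR s6 must be 0, so both x2 = 0 and s6 = 0.
s6 = NOT s5 must be 0, so s5 = 1.
s5 = NOT s4 must be 1, so s4 = 0.
Every assignment with s7 = 0 has x2 = 0; there are 7 such assignment(s).

0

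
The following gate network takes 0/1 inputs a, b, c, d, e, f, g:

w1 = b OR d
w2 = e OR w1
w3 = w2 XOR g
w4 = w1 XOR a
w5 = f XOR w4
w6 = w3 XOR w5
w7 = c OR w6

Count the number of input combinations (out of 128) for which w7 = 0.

w7 = c OR w6 must be 0, so both c = 0 and w6 = 0.
Enumerating the 128 input combinations, 32 give w7 = 0 and 96 give w7 = 1.

32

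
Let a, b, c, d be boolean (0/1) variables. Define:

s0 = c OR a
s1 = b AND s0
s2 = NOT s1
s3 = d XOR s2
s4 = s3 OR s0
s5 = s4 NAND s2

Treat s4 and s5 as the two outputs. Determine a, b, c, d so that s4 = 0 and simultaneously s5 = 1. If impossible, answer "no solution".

Check with a=0 b=0 c=0 d=1:
s0 = c OR a = 0 OR 0 = 0
s1 = b AND s0 = 0 AND 0 = 0
s2 = NOT s1 = NOT 0 = 1
s3 = d XOR s2 = 1 XOR 1 = 0
s4 = s3 OR s0 = 0 OR 0 = 0
s5 = s4 NAND s2 = 0 NAND 1 = 1
So s4 = 0 and s5 = 1.

a=0 b=0 c=0 d=1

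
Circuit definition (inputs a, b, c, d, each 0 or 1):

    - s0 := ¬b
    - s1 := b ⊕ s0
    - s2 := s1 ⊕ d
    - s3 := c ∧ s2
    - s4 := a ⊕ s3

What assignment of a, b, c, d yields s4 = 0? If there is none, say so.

s4 = a ⊕ s3 must be 0, so a and s3 are equal.
Check with a=0, b=0, c=1, d=1:
s0 = ¬b = ¬0 = 1
s1 = b ⊕ s0 = 0 ⊕ 1 = 1
s2 = s1 ⊕ d = 1 ⊕ 1 = 0
s3 = c ∧ s2 = 1 ∧ 0 = 0
s4 = a ⊕ s3 = 0 ⊕ 0 = 0
So s4 = 0 as required.

a=0, b=0, c=1, d=1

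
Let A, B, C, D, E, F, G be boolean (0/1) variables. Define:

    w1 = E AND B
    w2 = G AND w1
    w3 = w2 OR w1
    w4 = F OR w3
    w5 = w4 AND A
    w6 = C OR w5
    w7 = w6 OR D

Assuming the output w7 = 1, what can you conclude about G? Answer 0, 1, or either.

Both values of G occur among assignments with w7 = 1:
  G=0: A=0, B=0, C=0, D=1, E=0, F=0, G=0
  G=1: A=0, B=0, C=0, D=1, E=0, F=0, G=1

either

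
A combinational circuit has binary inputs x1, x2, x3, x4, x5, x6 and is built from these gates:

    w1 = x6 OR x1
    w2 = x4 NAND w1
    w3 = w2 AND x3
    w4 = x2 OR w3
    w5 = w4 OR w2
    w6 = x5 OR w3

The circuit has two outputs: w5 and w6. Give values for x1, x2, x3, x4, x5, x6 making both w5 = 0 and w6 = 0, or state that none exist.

x1=1, x2=0, x3=1, x4=1, x5=0, x6=1

Check with x1=1, x2=0, x3=1, x4=1, x5=0, x6=1:
w1 = x6 OR x1 = 1 OR 1 = 1
w2 = x4 NAND w1 = 1 NAND 1 = 0
w3 = w2 AND x3 = 0 AND 1 = 0
w4 = x2 OR w3 = 0 OR 0 = 0
w5 = w4 OR w2 = 0 OR 0 = 0
w6 = x5 OR w3 = 0 OR 0 = 0
So w5 = 0 and w6 = 0.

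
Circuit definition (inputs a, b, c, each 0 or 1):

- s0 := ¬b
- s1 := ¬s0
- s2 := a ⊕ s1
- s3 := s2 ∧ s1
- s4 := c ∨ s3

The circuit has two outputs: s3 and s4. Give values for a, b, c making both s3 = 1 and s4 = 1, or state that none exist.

a=0, b=1, c=1

Check with a=0, b=1, c=1:
s0 = ¬b = ¬1 = 0
s1 = ¬s0 = ¬0 = 1
s2 = a ⊕ s1 = 0 ⊕ 1 = 1
s3 = s2 ∧ s1 = 1 ∧ 1 = 1
s4 = c ∨ s3 = 1 ∨ 1 = 1
So s3 = 1 and s4 = 1.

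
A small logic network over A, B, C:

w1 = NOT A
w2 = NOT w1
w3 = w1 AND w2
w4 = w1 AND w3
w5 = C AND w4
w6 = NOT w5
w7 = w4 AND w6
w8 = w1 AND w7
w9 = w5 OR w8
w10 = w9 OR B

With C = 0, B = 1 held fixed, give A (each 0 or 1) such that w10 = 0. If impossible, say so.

no solution exists

With C = 0, B = 1 fixed, none of the 2 settings of A give w10 = 0.
For example, with A=0:
w1 = NOT A = NOT 0 = 1
w2 = NOT w1 = NOT 1 = 0
w3 = w1 AND w2 = 1 AND 0 = 0
w4 = w1 AND w3 = 1 AND 0 = 0
w5 = C AND w4 = 0 AND 0 = 0
w6 = NOT w5 = NOT 0 = 1
w7 = w4 AND w6 = 0 AND 1 = 0
w8 = w1 AND w7 = 1 AND 0 = 0
w9 = w5 OR w8 = 0 OR 0 = 0
w10 = w9 OR B = 0 OR 1 = 1
giving w10 = 1 ≠ 0.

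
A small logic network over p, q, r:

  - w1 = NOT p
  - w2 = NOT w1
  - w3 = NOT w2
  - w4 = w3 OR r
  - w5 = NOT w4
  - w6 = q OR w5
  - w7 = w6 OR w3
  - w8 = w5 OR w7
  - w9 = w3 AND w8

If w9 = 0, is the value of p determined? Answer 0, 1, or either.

w9 = w3 AND w8 must be 0, so at least one of w3, w8 is 0.
Every assignment with w9 = 0 has p = 1; there are 4 such assignment(s).
  p=1, q=0, r=0
  p=1, q=0, r=1
  p=1, q=1, r=0
  p=1, q=1, r=1

1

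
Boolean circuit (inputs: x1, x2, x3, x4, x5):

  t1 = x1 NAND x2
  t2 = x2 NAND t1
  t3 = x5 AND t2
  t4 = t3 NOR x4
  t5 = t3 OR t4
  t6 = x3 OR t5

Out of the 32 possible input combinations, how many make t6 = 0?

5

t6 = x3 OR t5 must be 0, so both x3 = 0 and t5 = 0.
t5 = t3 OR t4 must be 0, so both t3 = 0 and t4 = 0.
t3 = x5 AND t2 must be 0, so at least one of x5, t2 is 0.
Enumerating the 32 input combinations, 5 give t6 = 0 and 27 give t6 = 1.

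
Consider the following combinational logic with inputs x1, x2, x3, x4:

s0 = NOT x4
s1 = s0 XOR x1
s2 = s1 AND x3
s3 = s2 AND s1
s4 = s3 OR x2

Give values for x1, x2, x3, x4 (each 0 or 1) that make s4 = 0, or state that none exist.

s4 = s3 OR x2 must be 0, so both s3 = 0 and x2 = 0.
s3 = s2 AND s1 must be 0, so at least one of s2, s1 is 0.
Check with x1=1 x2=0 x3=0 x4=0:
s0 = NOT x4 = NOT 0 = 1
s1 = s0 XOR x1 = 1 XOR 1 = 0
s2 = s1 AND x3 = 0 AND 0 = 0
s3 = s2 AND s1 = 0 AND 0 = 0
s4 = s3 OR x2 = 0 OR 0 = 0
So s4 = 0 as required.

x1=1 x2=0 x3=0 x4=0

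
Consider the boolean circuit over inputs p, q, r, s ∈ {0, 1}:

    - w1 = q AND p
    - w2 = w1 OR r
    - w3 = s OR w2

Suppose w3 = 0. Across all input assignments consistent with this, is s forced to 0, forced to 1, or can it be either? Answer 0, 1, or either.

w3 = s OR w2 must be 0, so both s = 0 and w2 = 0.
w2 = w1 OR r must be 0, so both w1 = 0 and r = 0.
Every assignment with w3 = 0 has s = 0; there are 3 such assignment(s).
  p=0, q=0, r=0, s=0
  p=0, q=1, r=0, s=0
  p=1, q=0, r=0, s=0

0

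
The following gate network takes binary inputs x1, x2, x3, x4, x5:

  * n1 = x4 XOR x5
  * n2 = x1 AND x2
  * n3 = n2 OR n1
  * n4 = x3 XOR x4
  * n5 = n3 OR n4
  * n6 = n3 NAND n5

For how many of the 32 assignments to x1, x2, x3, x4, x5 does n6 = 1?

n6 = n3 NAND n5 must be 1, so at least one of n3, n5 is 0.
Enumerating the 32 input combinations, 12 give n6 = 1 and 20 give n6 = 0.

12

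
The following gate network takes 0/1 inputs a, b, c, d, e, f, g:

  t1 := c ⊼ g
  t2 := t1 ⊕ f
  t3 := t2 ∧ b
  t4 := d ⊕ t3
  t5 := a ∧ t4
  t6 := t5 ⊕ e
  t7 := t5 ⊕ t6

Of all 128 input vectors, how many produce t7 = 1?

t7 = t5 ⊕ t6 must be 1, so t5 and t6 differ.
Enumerating the 128 input combinations, 64 give t7 = 1 and 64 give t7 = 0.

64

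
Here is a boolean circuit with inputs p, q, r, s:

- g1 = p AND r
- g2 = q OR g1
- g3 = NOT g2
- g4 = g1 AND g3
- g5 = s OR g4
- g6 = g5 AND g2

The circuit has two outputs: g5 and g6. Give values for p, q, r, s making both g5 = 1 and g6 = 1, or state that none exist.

p=0, q=1, r=0, s=1

Check with p=0, q=1, r=0, s=1:
g1 = p AND r = 0 AND 0 = 0
g2 = q OR g1 = 1 OR 0 = 1
g3 = NOT g2 = NOT 1 = 0
g4 = g1 AND g3 = 0 AND 0 = 0
g5 = s OR g4 = 1 OR 0 = 1
g6 = g5 AND g2 = 1 AND 1 = 1
So g5 = 1 and g6 = 1.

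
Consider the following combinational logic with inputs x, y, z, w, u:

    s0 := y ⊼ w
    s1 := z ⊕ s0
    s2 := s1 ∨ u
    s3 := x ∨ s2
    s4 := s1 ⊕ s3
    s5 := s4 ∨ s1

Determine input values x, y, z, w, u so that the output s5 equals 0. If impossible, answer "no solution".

x=0 y=1 z=1 w=0 u=0

s5 = s4 ∨ s1 must be 0, so both s4 = 0 and s1 = 0.
s4 = s1 ⊕ s3 must be 0, so s1 and s3 are equal.
Check with x=0 y=1 z=1 w=0 u=0:
s0 = y ⊼ w = 1 ⊼ 0 = 1
s1 = z ⊕ s0 = 1 ⊕ 1 = 0
s2 = s1 ∨ u = 0 ∨ 0 = 0
s3 = x ∨ s2 = 0 ∨ 0 = 0
s4 = s1 ⊕ s3 = 0 ⊕ 0 = 0
s5 = s4 ∨ s1 = 0 ∨ 0 = 0
So s5 = 0 as required.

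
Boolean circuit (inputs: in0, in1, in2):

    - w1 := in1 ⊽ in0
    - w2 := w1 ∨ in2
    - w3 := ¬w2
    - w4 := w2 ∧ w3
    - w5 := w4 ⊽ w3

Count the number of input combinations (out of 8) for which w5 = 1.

5

w5 = w4 ⊽ w3 must be 1, so both w4 = 0 and w3 = 0.
w4 = w2 ∧ w3 must be 0, so at least one of w2, w3 is 0.
Satisfying assignments:
  in0=0, in1=0, in2=0
  in0=0, in1=0, in2=1
  in0=0, in1=1, in2=1
  in0=1, in1=0, in2=1
  in0=1, in1=1, in2=1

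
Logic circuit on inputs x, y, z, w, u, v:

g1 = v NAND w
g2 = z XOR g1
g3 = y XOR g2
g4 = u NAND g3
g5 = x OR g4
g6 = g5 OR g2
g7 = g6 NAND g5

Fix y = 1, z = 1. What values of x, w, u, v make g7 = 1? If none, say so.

x=0, w=0, u=1, v=0

g7 = g6 NAND g5 must be 1, so at least one of g6, g5 is 0.
Check with y = 1, z = 1 and x=0, w=0, u=1, v=0:
g1 = v NAND w = 0 NAND 0 = 1
g2 = z XOR g1 = 1 XOR 1 = 0
g3 = y XOR g2 = 1 XOR 0 = 1
g4 = u NAND g3 = 1 NAND 1 = 0
g5 = x OR g4 = 0 OR 0 = 0
g6 = g5 OR g2 = 0 OR 0 = 0
g7 = g6 NAND g5 = 0 NAND 0 = 1
So g7 = 1.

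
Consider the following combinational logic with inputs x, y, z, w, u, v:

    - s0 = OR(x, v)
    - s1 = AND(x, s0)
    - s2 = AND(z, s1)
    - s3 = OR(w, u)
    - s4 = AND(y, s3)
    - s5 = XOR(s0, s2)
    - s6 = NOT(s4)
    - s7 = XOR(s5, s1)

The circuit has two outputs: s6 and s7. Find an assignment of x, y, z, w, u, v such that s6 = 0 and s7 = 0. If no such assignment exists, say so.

x=1, y=1, z=0, w=1, u=1, v=0

Check with x=1, y=1, z=0, w=1, u=1, v=0:
s0 = OR(x, v) = OR(1, 0) = 1
s1 = AND(x, s0) = AND(1, 1) = 1
s2 = AND(z, s1) = AND(0, 1) = 0
s3 = OR(w, u) = OR(1, 1) = 1
s4 = AND(y, s3) = AND(1, 1) = 1
s5 = XOR(s0, s2) = XOR(1, 0) = 1
s6 = NOT(s4) = NOT 1 = 0
s7 = XOR(s5, s1) = XOR(1, 1) = 0
So s6 = 0 and s7 = 0.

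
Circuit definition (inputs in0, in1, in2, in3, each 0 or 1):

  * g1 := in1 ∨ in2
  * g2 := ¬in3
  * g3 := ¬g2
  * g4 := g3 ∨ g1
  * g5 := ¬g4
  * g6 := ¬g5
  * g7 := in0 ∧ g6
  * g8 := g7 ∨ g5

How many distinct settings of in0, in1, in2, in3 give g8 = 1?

g8 = g7 ∨ g5 must be 1, so at least one of g7, g5 is 1.
Enumerating the 16 input combinations, 9 give g8 = 1 and 7 give g8 = 0.

9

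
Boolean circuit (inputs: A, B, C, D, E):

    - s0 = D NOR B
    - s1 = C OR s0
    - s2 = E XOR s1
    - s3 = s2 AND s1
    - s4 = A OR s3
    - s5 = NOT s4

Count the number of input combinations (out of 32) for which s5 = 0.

s5 = NOT s4 must be 0, so s4 = 1.
s4 = A OR s3 must be 1, so at least one of A, s3 is 1.
Enumerating the 32 input combinations, 21 give s5 = 0 and 11 give s5 = 1.

21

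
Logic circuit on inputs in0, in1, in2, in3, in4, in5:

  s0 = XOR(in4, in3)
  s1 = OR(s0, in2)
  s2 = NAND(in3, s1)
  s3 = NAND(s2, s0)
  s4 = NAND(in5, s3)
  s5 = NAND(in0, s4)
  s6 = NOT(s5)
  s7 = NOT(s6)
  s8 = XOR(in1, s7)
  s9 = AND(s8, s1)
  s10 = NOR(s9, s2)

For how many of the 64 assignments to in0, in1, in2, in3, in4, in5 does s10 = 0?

52

s10 = NOR(s9, s2) must be 0, so at least one of s9, s2 is 1.
Enumerating the 64 input combinations, 52 give s10 = 0 and 12 give s10 = 1.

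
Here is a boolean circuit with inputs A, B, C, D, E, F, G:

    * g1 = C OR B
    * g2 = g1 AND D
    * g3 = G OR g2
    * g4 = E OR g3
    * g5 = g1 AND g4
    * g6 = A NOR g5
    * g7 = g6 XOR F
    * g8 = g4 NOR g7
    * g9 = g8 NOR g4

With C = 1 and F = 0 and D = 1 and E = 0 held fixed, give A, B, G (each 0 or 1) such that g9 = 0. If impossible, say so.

A=1, B=0, G=1

Check with C = 1 and F = 0 and D = 1 and E = 0 and A=1, B=0, G=1:
g1 = C OR B = 1 OR 0 = 1
g2 = g1 AND D = 1 AND 1 = 1
g3 = G OR g2 = 1 OR 1 = 1
g4 = E OR g3 = 0 OR 1 = 1
g5 = g1 AND g4 = 1 AND 1 = 1
g6 = A NOR g5 = 1 NOR 1 = 0
g7 = g6 XOR F = 0 XOR 0 = 0
g8 = g4 NOR g7 = 1 NOR 0 = 0
g9 = g8 NOR g4 = 0 NOR 1 = 0
So g9 = 0.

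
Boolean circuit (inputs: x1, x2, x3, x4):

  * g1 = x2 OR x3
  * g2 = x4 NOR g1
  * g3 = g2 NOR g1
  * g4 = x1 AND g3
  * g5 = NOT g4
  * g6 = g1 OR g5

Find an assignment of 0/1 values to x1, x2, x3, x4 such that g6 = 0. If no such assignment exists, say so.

x1=1 x2=0 x3=0 x4=1

g6 = g1 OR g5 must be 0, so both g1 = 0 and g5 = 0.
g1 = x2 OR x3 must be 0, so both x2 = 0 and x3 = 0.
g5 = NOT g4 must be 0, so g4 = 1.
Check with x1=1 x2=0 x3=0 x4=1:
g1 = x2 OR x3 = 0 OR 0 = 0
g2 = x4 NOR g1 = 1 NOR 0 = 0
g3 = g2 NOR g1 = 0 NOR 0 = 1
g4 = x1 AND g3 = 1 AND 1 = 1
g5 = NOT g4 = NOT 1 = 0
g6 = g1 OR g5 = 0 OR 0 = 0
So g6 = 0 as required.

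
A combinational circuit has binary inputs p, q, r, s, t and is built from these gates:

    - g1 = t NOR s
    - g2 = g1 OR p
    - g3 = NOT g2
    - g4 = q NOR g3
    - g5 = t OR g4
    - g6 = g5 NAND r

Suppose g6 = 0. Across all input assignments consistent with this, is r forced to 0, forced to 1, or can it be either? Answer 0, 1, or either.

g6 = g5 NAND r must be 0, so both g5 = 1 and r = 1.
g5 = t OR g4 must be 1, so at least one of t, g4 is 1.
Every assignment with g6 = 0 has r = 1; there are 11 such assignment(s).

1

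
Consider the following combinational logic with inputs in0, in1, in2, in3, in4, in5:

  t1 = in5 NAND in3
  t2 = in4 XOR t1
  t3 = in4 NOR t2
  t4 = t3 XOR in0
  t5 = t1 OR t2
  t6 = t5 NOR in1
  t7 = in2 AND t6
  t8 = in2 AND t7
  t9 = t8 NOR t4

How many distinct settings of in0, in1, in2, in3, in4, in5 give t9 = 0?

t9 = t8 NOR t4 must be 0, so at least one of t8, t4 is 1.
Enumerating the 64 input combinations, 33 give t9 = 0 and 31 give t9 = 1.

33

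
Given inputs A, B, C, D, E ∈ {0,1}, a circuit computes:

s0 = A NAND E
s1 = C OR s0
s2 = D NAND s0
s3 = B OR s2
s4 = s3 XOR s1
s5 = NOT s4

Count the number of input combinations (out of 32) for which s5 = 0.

10

s5 = NOT s4 must be 0, so s4 = 1.
s4 = s3 XOR s1 must be 1, so s3 and s1 differ.
Enumerating the 32 input combinations, 10 give s5 = 0 and 22 give s5 = 1.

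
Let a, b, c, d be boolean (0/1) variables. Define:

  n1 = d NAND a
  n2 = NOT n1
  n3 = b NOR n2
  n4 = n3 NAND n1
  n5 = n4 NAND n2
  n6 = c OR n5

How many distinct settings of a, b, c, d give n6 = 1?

n6 = c OR n5 must be 1, so at least one of c, n5 is 1.
Enumerating the 16 input combinations, 14 give n6 = 1 and 2 give n6 = 0.

14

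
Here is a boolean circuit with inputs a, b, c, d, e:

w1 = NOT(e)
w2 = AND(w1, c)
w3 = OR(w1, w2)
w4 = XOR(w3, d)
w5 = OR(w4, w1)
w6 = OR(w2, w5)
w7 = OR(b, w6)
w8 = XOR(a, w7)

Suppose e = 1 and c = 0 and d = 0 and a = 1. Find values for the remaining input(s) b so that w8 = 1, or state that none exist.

b=0

Check with e = 1 and c = 0 and d = 0 and a = 1 and b=0:
w1 = NOT(e) = NOT 1 = 0
w2 = AND(w1, c) = AND(0, 0) = 0
w3 = OR(w1, w2) = OR(0, 0) = 0
w4 = XOR(w3, d) = XOR(0, 0) = 0
w5 = OR(w4, w1) = OR(0, 0) = 0
w6 = OR(w2, w5) = OR(0, 0) = 0
w7 = OR(b, w6) = OR(0, 0) = 0
w8 = XOR(a, w7) = XOR(1, 0) = 1
So w8 = 1.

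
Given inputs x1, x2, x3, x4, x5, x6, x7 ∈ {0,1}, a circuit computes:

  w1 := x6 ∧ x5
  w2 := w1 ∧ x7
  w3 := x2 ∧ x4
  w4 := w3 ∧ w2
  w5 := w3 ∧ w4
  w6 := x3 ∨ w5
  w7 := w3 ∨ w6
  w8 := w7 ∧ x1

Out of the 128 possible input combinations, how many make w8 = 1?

40

w8 = w7 ∧ x1 must be 1, so both w7 = 1 and x1 = 1.
w7 = w3 ∨ w6 must be 1, so at least one of w3, w6 is 1.
Enumerating the 128 input combinations, 40 give w8 = 1 and 88 give w8 = 0.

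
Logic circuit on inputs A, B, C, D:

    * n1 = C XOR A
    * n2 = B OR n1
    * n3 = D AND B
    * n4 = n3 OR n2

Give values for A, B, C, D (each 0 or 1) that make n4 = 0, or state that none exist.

n4 = n3 OR n2 must be 0, so both n3 = 0 and n2 = 0.
n3 = D AND B must be 0, so at least one of D, B is 0.
Check with A=1, B=0, C=1, D=1:
n1 = C XOR A = 1 XOR 1 = 0
n2 = B OR n1 = 0 OR 0 = 0
n3 = D AND B = 1 AND 0 = 0
n4 = n3 OR n2 = 0 OR 0 = 0
So n4 = 0 as required.

A=1, B=0, C=1, D=1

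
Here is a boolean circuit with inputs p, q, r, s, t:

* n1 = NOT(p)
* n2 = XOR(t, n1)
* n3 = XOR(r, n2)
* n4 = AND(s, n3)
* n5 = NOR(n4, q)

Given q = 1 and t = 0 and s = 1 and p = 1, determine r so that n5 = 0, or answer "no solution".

n5 = NOR(n4, q) must be 0, so at least one of n4, q is 1.
Check with q = 1 and t = 0 and s = 1 and p = 1 and r=1:
n1 = NOT(p) = NOT 1 = 0
n2 = XOR(t, n1) = XOR(0, 0) = 0
n3 = XOR(r, n2) = XOR(1, 0) = 1
n4 = AND(s, n3) = AND(1, 1) = 1
n5 = NOR(n4, q) = NOR(1, 1) = 0
So n5 = 0.

r=1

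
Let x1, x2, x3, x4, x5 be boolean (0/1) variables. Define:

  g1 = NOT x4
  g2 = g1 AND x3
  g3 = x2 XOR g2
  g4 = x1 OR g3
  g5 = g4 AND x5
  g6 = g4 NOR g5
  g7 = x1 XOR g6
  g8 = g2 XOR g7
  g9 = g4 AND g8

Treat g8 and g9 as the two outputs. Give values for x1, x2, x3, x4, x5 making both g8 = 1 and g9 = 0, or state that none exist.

Check with x1=0, x2=0, x3=0, x4=0, x5=0:
g1 = NOT x4 = NOT 0 = 1
g2 = g1 AND x3 = 1 AND 0 = 0
g3 = x2 XOR g2 = 0 XOR 0 = 0
g4 = x1 OR g3 = 0 OR 0 = 0
g5 = g4 AND x5 = 0 AND 0 = 0
g6 = g4 NOR g5 = 0 NOR 0 = 1
g7 = x1 XOR g6 = 0 XOR 1 = 1
g8 = g2 XOR g7 = 0 XOR 1 = 1
g9 = g4 AND g8 = 0 AND 1 = 0
So g8 = 1 and g9 = 0.

x1=0, x2=0, x3=0, x4=0, x5=0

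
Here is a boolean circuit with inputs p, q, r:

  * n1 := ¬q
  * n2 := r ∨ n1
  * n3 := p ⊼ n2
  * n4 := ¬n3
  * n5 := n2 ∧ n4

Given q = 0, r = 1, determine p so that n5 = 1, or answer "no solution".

n5 = n2 ∧ n4 must be 1, so both n2 = 1 and n4 = 1.
Check with q = 0, r = 1 and p=1:
n1 = ¬q = ¬0 = 1
n2 = r ∨ n1 = 1 ∨ 1 = 1
n3 = p ⊼ n2 = 1 ⊼ 1 = 0
n4 = ¬n3 = ¬0 = 1
n5 = n2 ∧ n4 = 1 ∧ 1 = 1
So n5 = 1.

p=1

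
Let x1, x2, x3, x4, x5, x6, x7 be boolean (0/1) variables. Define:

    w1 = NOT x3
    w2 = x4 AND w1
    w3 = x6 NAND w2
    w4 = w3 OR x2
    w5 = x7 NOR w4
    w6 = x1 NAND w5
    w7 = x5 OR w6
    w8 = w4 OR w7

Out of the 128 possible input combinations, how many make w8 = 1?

w8 = w4 OR w7 must be 1, so at least one of w4, w7 is 1.
Enumerating the 128 input combinations, 127 give w8 = 1 and 1 give w8 = 0.

127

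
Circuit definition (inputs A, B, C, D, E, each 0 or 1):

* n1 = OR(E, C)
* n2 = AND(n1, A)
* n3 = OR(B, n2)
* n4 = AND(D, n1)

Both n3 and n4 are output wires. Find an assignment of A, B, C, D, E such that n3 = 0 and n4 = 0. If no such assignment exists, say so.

A=0 B=0 C=0 D=0 E=0

Check with A=0 B=0 C=0 D=0 E=0:
n1 = OR(E, C) = OR(0, 0) = 0
n2 = AND(n1, A) = AND(0, 0) = 0
n3 = OR(B, n2) = OR(0, 0) = 0
n4 = AND(D, n1) = AND(0, 0) = 0
So n3 = 0 and n4 = 0.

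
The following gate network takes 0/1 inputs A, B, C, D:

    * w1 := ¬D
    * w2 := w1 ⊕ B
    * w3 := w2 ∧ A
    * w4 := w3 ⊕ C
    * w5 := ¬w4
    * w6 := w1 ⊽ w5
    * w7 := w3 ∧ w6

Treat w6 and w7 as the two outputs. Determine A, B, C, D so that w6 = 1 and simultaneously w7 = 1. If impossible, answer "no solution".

A=1, B=1, C=0, D=1

Check with A=1, B=1, C=0, D=1:
w1 = ¬D = ¬1 = 0
w2 = w1 ⊕ B = 0 ⊕ 1 = 1
w3 = w2 ∧ A = 1 ∧ 1 = 1
w4 = w3 ⊕ C = 1 ⊕ 0 = 1
w5 = ¬w4 = ¬1 = 0
w6 = w1 ⊽ w5 = 0 ⊽ 0 = 1
w7 = w3 ∧ w6 = 1 ∧ 1 = 1
So w6 = 1 and w7 = 1.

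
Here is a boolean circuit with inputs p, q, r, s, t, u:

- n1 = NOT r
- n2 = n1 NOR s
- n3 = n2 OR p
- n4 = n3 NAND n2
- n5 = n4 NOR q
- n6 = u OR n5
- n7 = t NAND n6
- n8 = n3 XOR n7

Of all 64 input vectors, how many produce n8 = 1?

n8 = n3 XOR n7 must be 1, so n3 and n7 differ.
Enumerating the 64 input combinations, 30 give n8 = 1 and 34 give n8 = 0.

30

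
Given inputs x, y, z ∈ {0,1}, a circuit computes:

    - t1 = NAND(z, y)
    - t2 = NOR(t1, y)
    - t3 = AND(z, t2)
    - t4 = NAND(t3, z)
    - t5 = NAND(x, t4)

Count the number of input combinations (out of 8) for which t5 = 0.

t5 = NAND(x, t4) must be 0, so both x = 1 and t4 = 1.
Satisfying assignments:
  x=1, y=0, z=0
  x=1, y=0, z=1
  x=1, y=1, z=0
  x=1, y=1, z=1

4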